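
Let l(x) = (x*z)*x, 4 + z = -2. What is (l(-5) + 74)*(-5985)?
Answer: 454860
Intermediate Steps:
z = -6 (z = -4 - 2 = -6)
l(x) = -6*x² (l(x) = (x*(-6))*x = (-6*x)*x = -6*x²)
(l(-5) + 74)*(-5985) = (-6*(-5)² + 74)*(-5985) = (-6*25 + 74)*(-5985) = (-150 + 74)*(-5985) = -76*(-5985) = 454860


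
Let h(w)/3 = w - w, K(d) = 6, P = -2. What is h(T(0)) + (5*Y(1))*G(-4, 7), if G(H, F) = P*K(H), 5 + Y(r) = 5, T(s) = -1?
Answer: 0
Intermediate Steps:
Y(r) = 0 (Y(r) = -5 + 5 = 0)
G(H, F) = -12 (G(H, F) = -2*6 = -12)
h(w) = 0 (h(w) = 3*(w - w) = 3*0 = 0)
h(T(0)) + (5*Y(1))*G(-4, 7) = 0 + (5*0)*(-12) = 0 + 0*(-12) = 0 + 0 = 0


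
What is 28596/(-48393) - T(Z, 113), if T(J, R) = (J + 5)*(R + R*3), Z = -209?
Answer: 1487397716/16131 ≈ 92207.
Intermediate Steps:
T(J, R) = 4*R*(5 + J) (T(J, R) = (5 + J)*(R + 3*R) = (5 + J)*(4*R) = 4*R*(5 + J))
28596/(-48393) - T(Z, 113) = 28596/(-48393) - 4*113*(5 - 209) = 28596*(-1/48393) - 4*113*(-204) = -9532/16131 - 1*(-92208) = -9532/16131 + 92208 = 1487397716/16131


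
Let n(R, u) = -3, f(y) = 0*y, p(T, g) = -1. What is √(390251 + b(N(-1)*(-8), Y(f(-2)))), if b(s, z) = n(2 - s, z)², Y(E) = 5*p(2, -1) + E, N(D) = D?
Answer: 2*√97565 ≈ 624.71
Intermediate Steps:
f(y) = 0
Y(E) = -5 + E (Y(E) = 5*(-1) + E = -5 + E)
b(s, z) = 9 (b(s, z) = (-3)² = 9)
√(390251 + b(N(-1)*(-8), Y(f(-2)))) = √(390251 + 9) = √390260 = 2*√97565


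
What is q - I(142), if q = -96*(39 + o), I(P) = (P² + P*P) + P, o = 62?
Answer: -50166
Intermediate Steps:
I(P) = P + 2*P² (I(P) = (P² + P²) + P = 2*P² + P = P + 2*P²)
q = -9696 (q = -96*(39 + 62) = -96*101 = -9696)
q - I(142) = -9696 - 142*(1 + 2*142) = -9696 - 142*(1 + 284) = -9696 - 142*285 = -9696 - 1*40470 = -9696 - 40470 = -50166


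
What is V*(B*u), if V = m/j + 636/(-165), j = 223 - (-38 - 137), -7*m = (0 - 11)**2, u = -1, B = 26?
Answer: 7764731/76615 ≈ 101.35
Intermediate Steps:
m = -121/7 (m = -(0 - 11)**2/7 = -1/7*(-11)**2 = -1/7*121 = -121/7 ≈ -17.286)
j = 398 (j = 223 - 1*(-175) = 223 + 175 = 398)
V = -597287/153230 (V = -121/7/398 + 636/(-165) = -121/7*1/398 + 636*(-1/165) = -121/2786 - 212/55 = -597287/153230 ≈ -3.8980)
V*(B*u) = -7764731*(-1)/76615 = -597287/153230*(-26) = 7764731/76615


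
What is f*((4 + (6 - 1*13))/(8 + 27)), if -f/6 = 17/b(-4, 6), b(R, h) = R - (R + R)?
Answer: 153/70 ≈ 2.1857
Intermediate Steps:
b(R, h) = -R (b(R, h) = R - 2*R = -R)
f = -51/2 (f = -102/((-1*(-4))) = -102/4 = -6*17/4 = -51/2 ≈ -25.500)
f*((4 + (6 - 1*13))/(8 + 27)) = -51*(4 + (6 - 1*13))/(2*(8 + 27)) = -51*(4 + (6 - 13))/(2*35) = -51*(4 - 7)/(2*35) = -(-153)/(2*35) = -51/2*(-3/35) = 153/70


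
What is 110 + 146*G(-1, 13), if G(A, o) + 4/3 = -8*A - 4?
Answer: 1498/3 ≈ 499.33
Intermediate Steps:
G(A, o) = -16/3 - 8*A (G(A, o) = -4/3 + (-8*A - 4) = -4/3 + (-4 - 8*A) = -16/3 - 8*A)
110 + 146*G(-1, 13) = 110 + 146*(-16/3 - 8*(-1)) = 110 + 146*(-16/3 + 8) = 110 + 146*(8/3) = 110 + 1168/3 = 1498/3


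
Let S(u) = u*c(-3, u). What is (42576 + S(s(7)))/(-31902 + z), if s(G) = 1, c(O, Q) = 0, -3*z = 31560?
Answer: -21288/21211 ≈ -1.0036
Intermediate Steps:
z = -10520 (z = -1/3*31560 = -10520)
S(u) = 0 (S(u) = u*0 = 0)
(42576 + S(s(7)))/(-31902 + z) = (42576 + 0)/(-31902 - 10520) = 42576/(-42422) = 42576*(-1/42422) = -21288/21211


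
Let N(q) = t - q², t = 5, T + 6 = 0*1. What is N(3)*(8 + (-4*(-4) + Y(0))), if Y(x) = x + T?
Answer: -72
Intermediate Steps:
T = -6 (T = -6 + 0*1 = -6 + 0 = -6)
Y(x) = -6 + x (Y(x) = x - 6 = -6 + x)
N(q) = 5 - q²
N(3)*(8 + (-4*(-4) + Y(0))) = (5 - 1*3²)*(8 + (-4*(-4) + (-6 + 0))) = (5 - 1*9)*(8 + (16 - 6)) = (5 - 9)*(8 + 10) = -4*18 = -72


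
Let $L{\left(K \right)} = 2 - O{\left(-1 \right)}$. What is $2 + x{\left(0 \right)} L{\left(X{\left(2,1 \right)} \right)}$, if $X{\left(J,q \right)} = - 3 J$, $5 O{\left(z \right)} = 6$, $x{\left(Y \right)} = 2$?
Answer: $\frac{18}{5} \approx 3.6$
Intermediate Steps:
$O{\left(z \right)} = \frac{6}{5}$ ($O{\left(z \right)} = \frac{1}{5} \cdot 6 = \frac{6}{5}$)
$L{\left(K \right)} = \frac{4}{5}$ ($L{\left(K \right)} = 2 - \frac{6}{5} = \frac{4}{5}$)
$2 + x{\left(0 \right)} L{\left(X{\left(2,1 \right)} \right)} = 2 + 2 \cdot \frac{4}{5} = 2 + \frac{8}{5} = \frac{18}{5}$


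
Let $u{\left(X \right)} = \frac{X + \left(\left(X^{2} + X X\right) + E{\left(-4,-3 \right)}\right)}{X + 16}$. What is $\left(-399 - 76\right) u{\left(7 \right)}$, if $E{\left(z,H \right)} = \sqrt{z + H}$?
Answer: $- \frac{49875}{23} - \frac{475 i \sqrt{7}}{23} \approx -2168.5 - 54.641 i$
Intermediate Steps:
$E{\left(z,H \right)} = \sqrt{H + z}$
$u{\left(X \right)} = \frac{X + 2 X^{2} + i \sqrt{7}}{16 + X}$ ($u{\left(X \right)} = \frac{X + \left(\left(X^{2} + X X\right) + \sqrt{-3 - 4}\right)}{X + 16} = \frac{X + \left(\left(X^{2} + X^{2}\right) + \sqrt{-7}\right)}{16 + X} = \frac{X + \left(2 X^{2} + i \sqrt{7}\right)}{16 + X} = \frac{X + 2 X^{2} + i \sqrt{7}}{16 + X}$)
$\left(-399 - 76\right) u{\left(7 \right)} = \left(-399 - 76\right) \frac{7 + 2 \cdot 7^{2} + i \sqrt{7}}{16 + 7} = - 475 \frac{7 + 2 \cdot 49 + i \sqrt{7}}{23} = - 475 \frac{7 + 98 + i \sqrt{7}}{23} = - 475 \frac{105 + i \sqrt{7}}{23} = - 475 \left(\frac{105}{23} + \frac{i \sqrt{7}}{23}\right) = - \frac{49875}{23} - \frac{475 i \sqrt{7}}{23}$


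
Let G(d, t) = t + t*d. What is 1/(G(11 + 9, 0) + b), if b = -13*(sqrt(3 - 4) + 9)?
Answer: -9/1066 + I/1066 ≈ -0.0084428 + 0.00093809*I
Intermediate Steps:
b = -117 - 13*I (b = -13*(sqrt(-1) + 9) = -13*(I + 9) = -13*(9 + I) = -117 - 13*I ≈ -117.0 - 13.0*I)
G(d, t) = t + d*t
1/(G(11 + 9, 0) + b) = 1/(0*(1 + (11 + 9)) + (-117 - 13*I)) = 1/(0*(1 + 20) + (-117 - 13*I)) = 1/(0*21 + (-117 - 13*I)) = 1/(0 + (-117 - 13*I)) = 1/(-117 - 13*I) = (-117 + 13*I)/13858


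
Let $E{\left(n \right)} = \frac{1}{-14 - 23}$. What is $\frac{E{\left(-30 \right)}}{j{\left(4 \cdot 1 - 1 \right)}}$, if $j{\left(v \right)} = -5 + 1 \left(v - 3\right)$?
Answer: $\frac{1}{185} \approx 0.0054054$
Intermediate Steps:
$E{\left(n \right)} = - \frac{1}{37}$ ($E{\left(n \right)} = \frac{1}{-37} = - \frac{1}{37}$)
$j{\left(v \right)} = -8 + v$ ($j{\left(v \right)} = -5 + 1 \left(v - 3\right) = -5 + 1 \left(-3 + v\right) = -5 + \left(-3 + v\right) = -8 + v$)
$\frac{E{\left(-30 \right)}}{j{\left(4 \cdot 1 - 1 \right)}} = - \frac{1}{37 \left(-8 + \left(4 \cdot 1 - 1\right)\right)} = - \frac{1}{37 \left(-8 + \left(4 - 1\right)\right)} = - \frac{1}{37 \left(-8 + 3\right)} = - \frac{1}{37 \left(-5\right)} = \left(- \frac{1}{37}\right) \left(- \frac{1}{5}\right) = \frac{1}{185}$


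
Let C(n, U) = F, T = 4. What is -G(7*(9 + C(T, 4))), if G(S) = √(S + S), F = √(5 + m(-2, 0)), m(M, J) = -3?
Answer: -√(126 + 14*√2) ≈ -12.075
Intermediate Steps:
F = √2 (F = √(5 - 3) = √2 ≈ 1.4142)
C(n, U) = √2
G(S) = √2*√S (G(S) = √(2*S) = √2*√S)
-G(7*(9 + C(T, 4))) = -√2*√(7*(9 + √2)) = -√2*√(63 + 7*√2)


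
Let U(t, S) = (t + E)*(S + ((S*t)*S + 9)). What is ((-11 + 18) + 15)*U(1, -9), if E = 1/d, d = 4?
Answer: 4455/2 ≈ 2227.5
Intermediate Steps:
E = 1/4 ≈ 0.25000
U(t, S) = (1/4 + t)*(9 + S + t*S**2) (U(t, S) = (t + 1/4)*(S + ((S*t)*S + 9)) = (1/4 + t)*(S + (t*S**2 + 9)) = (1/4 + t)*(S + (9 + t*S**2)) = (1/4 + t)*(9 + S + t*S**2))
((-11 + 18) + 15)*U(1, -9) = ((-11 + 18) + 15)*(9/4 + 9*1 + (1/4)*(-9) - 9*1 + (-9)**2*1**2 + (1/4)*1*(-9)**2) = (7 + 15)*(9/4 + 9 - 9/4 - 9 + 81*1 + (1/4)*1*81) = 22*(9/4 + 9 - 9/4 - 9 + 81 + 81/4) = 22*(405/4) = 4455/2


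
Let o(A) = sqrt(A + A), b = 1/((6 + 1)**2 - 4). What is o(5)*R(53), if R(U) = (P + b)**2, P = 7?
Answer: 99856*sqrt(10)/2025 ≈ 155.94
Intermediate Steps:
b = 1/45 (b = 1/(7**2 - 4) = 1/(49 - 4) = 1/45 ≈ 0.022222)
o(A) = sqrt(2)*sqrt(A) (o(A) = sqrt(2*A) = sqrt(2)*sqrt(A))
R(U) = 99856/2025 (R(U) = (7 + 1/45)**2 = (316/45)**2 = 99856/2025)
o(5)*R(53) = (sqrt(2)*sqrt(5))*(99856/2025) = sqrt(10)*(99856/2025) = 99856*sqrt(10)/2025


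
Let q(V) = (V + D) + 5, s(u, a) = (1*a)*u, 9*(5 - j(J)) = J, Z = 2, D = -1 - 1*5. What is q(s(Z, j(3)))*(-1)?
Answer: -25/3 ≈ -8.3333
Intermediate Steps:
D = -6 (D = -1 - 5 = -6)
j(J) = 5 - J/9
s(u, a) = a*u
q(V) = -1 + V (q(V) = (V - 6) + 5 = (-6 + V) + 5 = -1 + V)
q(s(Z, j(3)))*(-1) = (-1 + (5 - ⅑*3)*2)*(-1) = (-1 + (5 - ⅓)*2)*(-1) = (-1 + (14/3)*2)*(-1) = (-1 + 28/3)*(-1) = (25/3)*(-1) = -25/3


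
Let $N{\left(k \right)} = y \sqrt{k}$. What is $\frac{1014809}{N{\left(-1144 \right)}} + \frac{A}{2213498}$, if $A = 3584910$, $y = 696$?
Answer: $\frac{256065}{158107} - \frac{1014809 i \sqrt{286}}{398112} \approx 1.6196 - 43.108 i$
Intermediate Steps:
$N{\left(k \right)} = 696 \sqrt{k}$
$\frac{1014809}{N{\left(-1144 \right)}} + \frac{A}{2213498} = \frac{1014809}{696 \sqrt{-1144}} + \frac{3584910}{2213498} = \frac{1014809}{696 \cdot 2 i \sqrt{286}} + 3584910 \cdot \frac{1}{2213498} = \frac{1014809}{1392 i \sqrt{286}} + \frac{256065}{158107} = 1014809 \left(- \frac{i \sqrt{286}}{398112}\right) + \frac{256065}{158107} = - \frac{1014809 i \sqrt{286}}{398112} + \frac{256065}{158107} = \frac{256065}{158107} - \frac{1014809 i \sqrt{286}}{398112}$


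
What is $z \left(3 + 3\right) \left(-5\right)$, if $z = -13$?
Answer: $390$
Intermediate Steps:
$z \left(3 + 3\right) \left(-5\right) = - 13 \left(3 + 3\right) \left(-5\right) = - 13 \cdot 6 \left(-5\right) = \left(-13\right) \left(-30\right) = 390$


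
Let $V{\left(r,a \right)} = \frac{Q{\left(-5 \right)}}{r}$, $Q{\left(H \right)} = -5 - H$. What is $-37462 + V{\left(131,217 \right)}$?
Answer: $-37462$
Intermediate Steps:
$V{\left(r,a \right)} = 0$ ($V{\left(r,a \right)} = \frac{-5 - -5}{r} = \frac{-5 + 5}{r} = \frac{0}{r} = 0$)
$-37462 + V{\left(131,217 \right)} = -37462 + 0 = -37462$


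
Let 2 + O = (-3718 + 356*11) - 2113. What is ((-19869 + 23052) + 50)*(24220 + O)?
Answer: 72105599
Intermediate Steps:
O = -1917 (O = -2 + ((-3718 + 356*11) - 2113) = -2 + ((-3718 + 3916) - 2113) = -2 + (198 - 2113) = -2 - 1915 = -1917)
((-19869 + 23052) + 50)*(24220 + O) = ((-19869 + 23052) + 50)*(24220 - 1917) = (3183 + 50)*22303 = 3233*22303 = 72105599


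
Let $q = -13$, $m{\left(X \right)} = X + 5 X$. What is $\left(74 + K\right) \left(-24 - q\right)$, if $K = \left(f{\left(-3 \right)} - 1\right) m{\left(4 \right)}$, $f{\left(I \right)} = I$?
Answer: $242$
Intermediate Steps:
$m{\left(X \right)} = 6 X$
$K = -96$ ($K = \left(-3 - 1\right) 6 \cdot 4 = \left(-4\right) 24 = -96$)
$\left(74 + K\right) \left(-24 - q\right) = \left(74 - 96\right) \left(-24 - -13\right) = - 22 \left(-24 + 13\right) = \left(-22\right) \left(-11\right) = 242$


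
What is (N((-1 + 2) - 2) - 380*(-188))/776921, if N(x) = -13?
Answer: 71427/776921 ≈ 0.091936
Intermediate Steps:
(N((-1 + 2) - 2) - 380*(-188))/776921 = (-13 - 380*(-188))/776921 = (-13 + 71440)*(1/776921) = 71427*(1/776921) = 71427/776921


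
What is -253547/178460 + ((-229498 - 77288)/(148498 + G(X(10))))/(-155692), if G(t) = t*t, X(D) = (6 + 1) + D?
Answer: -1468336928506957/1033504048122460 ≈ -1.4207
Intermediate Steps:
X(D) = 7 + D
G(t) = t²
-253547/178460 + ((-229498 - 77288)/(148498 + G(X(10))))/(-155692) = -253547/178460 + ((-229498 - 77288)/(148498 + (7 + 10)²))/(-155692) = -253547*1/178460 - 306786/(148498 + 17²)*(-1/155692) = -253547/178460 - 306786/(148498 + 289)*(-1/155692) = -253547/178460 - 306786/148787*(-1/155692) = -253547/178460 + 153393/11582472802 = -1468336928506957/1033504048122460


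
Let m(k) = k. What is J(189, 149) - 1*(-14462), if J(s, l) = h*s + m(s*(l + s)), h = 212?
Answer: 118412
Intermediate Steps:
J(s, l) = 212*s + s*(l + s)
J(189, 149) - 1*(-14462) = 189*(212 + 149 + 189) - 1*(-14462) = 189*550 + 14462 = 103950 + 14462 = 118412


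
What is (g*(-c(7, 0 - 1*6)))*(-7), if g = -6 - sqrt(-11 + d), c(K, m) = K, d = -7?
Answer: -294 - 147*I*sqrt(2) ≈ -294.0 - 207.89*I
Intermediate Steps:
g = -6 - 3*I*sqrt(2) (g = -6 - sqrt(-11 - 7) = -6 - sqrt(-18) = -6 - 3*I*sqrt(2) ≈ -6.0 - 4.2426*I)
(g*(-c(7, 0 - 1*6)))*(-7) = ((-6 - 3*I*sqrt(2))*(-1*7))*(-7) = ((-6 - 3*I*sqrt(2))*(-7))*(-7) = (42 + 21*I*sqrt(2))*(-7) = -294 - 147*I*sqrt(2)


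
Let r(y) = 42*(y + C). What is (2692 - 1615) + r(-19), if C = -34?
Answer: -1149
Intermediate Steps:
r(y) = -1428 + 42*y (r(y) = 42*(y - 34) = 42*(-34 + y) = -1428 + 42*y)
(2692 - 1615) + r(-19) = (2692 - 1615) + (-1428 + 42*(-19)) = 1077 + (-1428 - 798) = 1077 - 2226 = -1149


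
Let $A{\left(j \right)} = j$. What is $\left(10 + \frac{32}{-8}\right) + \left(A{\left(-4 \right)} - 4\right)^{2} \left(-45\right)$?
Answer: $-2874$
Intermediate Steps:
$\left(10 + \frac{32}{-8}\right) + \left(A{\left(-4 \right)} - 4\right)^{2} \left(-45\right) = \left(10 + \frac{32}{-8}\right) + \left(-4 - 4\right)^{2} \left(-45\right) = \left(10 + 32 \left(- \frac{1}{8}\right)\right) + \left(-8\right)^{2} \left(-45\right) = \left(10 - 4\right) + 64 \left(-45\right) = 6 - 2880 = -2874$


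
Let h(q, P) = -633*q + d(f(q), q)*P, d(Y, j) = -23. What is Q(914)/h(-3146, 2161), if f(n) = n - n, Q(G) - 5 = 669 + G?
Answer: 1588/1941715 ≈ 0.00081783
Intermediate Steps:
Q(G) = 674 + G (Q(G) = 5 + (669 + G) = 674 + G)
f(n) = 0
h(q, P) = -633*q - 23*P
Q(914)/h(-3146, 2161) = (674 + 914)/(-633*(-3146) - 23*2161) = 1588/(1991418 - 49703) = 1588/1941715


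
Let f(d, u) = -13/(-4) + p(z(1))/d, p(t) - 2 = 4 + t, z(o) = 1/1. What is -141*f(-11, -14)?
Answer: -16215/44 ≈ -368.52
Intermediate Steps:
z(o) = 1
p(t) = 6 + t (p(t) = 2 + (4 + t) = 6 + t)
f(d, u) = 13/4 + 7/d (f(d, u) = -13/(-4) + (6 + 1)/d = -13*(-¼) + 7/d = 13/4 + 7/d)
-141*f(-11, -14) = -141*(13/4 + 7/(-11)) = -141*(13/4 + 7*(-1/11)) = -141*(13/4 - 7/11) = -141*115/44 = -16215/44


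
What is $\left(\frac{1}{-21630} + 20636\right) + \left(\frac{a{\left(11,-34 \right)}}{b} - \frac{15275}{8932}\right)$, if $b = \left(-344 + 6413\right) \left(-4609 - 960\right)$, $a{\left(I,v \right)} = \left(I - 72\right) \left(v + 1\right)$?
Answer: $\frac{458291480067265387}{22210189233540} \approx 20634.0$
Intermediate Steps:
$a{\left(I,v \right)} = \left(1 + v\right) \left(-72 + I\right)$ ($a{\left(I,v \right)} = \left(-72 + I\right) \left(1 + v\right) = \left(1 + v\right) \left(-72 + I\right)$)
$b = -33798261$ ($b = 6069 \left(-5569\right) = -33798261$)
$\left(\frac{1}{-21630} + 20636\right) + \left(\frac{a{\left(11,-34 \right)}}{b} - \frac{15275}{8932}\right) = \left(\frac{1}{-21630} + 20636\right) - \left(\frac{15275}{8932} - \frac{-72 + 11 - -2448 + 11 \left(-34\right)}{-33798261}\right) = \left(- \frac{1}{21630} + 20636\right) - \left(\frac{15275}{8932} - \left(-72 + 11 + 2448 - 374\right) \left(- \frac{1}{33798261}\right)\right) = \frac{446356679}{21630} + \left(2013 \left(- \frac{1}{33798261}\right) - \frac{15275}{8932}\right) = \frac{446356679}{21630} - \frac{24585067471}{14375527012} = \frac{458291480067265387}{22210189233540}$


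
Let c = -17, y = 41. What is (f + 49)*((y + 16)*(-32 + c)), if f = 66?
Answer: -321195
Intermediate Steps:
(f + 49)*((y + 16)*(-32 + c)) = (66 + 49)*((41 + 16)*(-32 - 17)) = 115*(57*(-49)) = 115*(-2793) = -321195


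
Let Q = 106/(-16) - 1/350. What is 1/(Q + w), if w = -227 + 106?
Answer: -1400/178679 ≈ -0.0078353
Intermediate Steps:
Q = -9279/1400 (Q = 106*(-1/16) - 1*1/350 = -53/8 - 1/350 = -9279/1400 ≈ -6.6279)
w = -121
1/(Q + w) = 1/(-9279/1400 - 121) = 1/(-178679/1400) = -1400/178679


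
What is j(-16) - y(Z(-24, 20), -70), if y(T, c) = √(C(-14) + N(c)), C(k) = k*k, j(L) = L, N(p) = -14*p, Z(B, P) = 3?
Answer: -16 - 14*√6 ≈ -50.293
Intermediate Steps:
C(k) = k²
y(T, c) = √(196 - 14*c) (y(T, c) = √((-14)² - 14*c) = √(196 - 14*c))
j(-16) - y(Z(-24, 20), -70) = -16 - √(196 - 14*(-70)) = -16 - √(196 + 980) = -16 - √1176 = -16 - 14*√6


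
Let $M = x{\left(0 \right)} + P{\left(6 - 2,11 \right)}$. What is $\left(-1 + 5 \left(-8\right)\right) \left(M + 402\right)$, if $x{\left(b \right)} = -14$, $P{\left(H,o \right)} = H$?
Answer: $-16072$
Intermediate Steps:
$M = -10$ ($M = -14 + \left(6 - 2\right) = -14 + 4 = -10$)
$\left(-1 + 5 \left(-8\right)\right) \left(M + 402\right) = \left(-1 + 5 \left(-8\right)\right) \left(-10 + 402\right) = \left(-1 - 40\right) 392 = \left(-41\right) 392 = -16072$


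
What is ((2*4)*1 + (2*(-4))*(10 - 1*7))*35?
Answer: -560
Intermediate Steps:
((2*4)*1 + (2*(-4))*(10 - 1*7))*35 = (8*1 - 8*(10 - 7))*35 = (8 - 8*3)*35 = (8 - 24)*35 = -16*35 = -560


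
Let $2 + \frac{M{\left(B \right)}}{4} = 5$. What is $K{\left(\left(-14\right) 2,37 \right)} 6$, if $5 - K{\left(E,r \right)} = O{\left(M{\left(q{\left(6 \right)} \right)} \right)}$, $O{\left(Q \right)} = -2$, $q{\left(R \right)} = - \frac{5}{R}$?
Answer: $42$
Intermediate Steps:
$M{\left(B \right)} = 12$ ($M{\left(B \right)} = -8 + 4 \cdot 5 = -8 + 20 = 12$)
$K{\left(E,r \right)} = 7$ ($K{\left(E,r \right)} = 5 - -2 = 5 + 2 = 7$)
$K{\left(\left(-14\right) 2,37 \right)} 6 = 7 \cdot 6 = 42$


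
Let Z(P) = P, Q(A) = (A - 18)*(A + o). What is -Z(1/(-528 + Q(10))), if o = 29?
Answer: 1/840 ≈ 0.0011905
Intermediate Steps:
Q(A) = (-18 + A)*(29 + A) (Q(A) = (A - 18)*(A + 29) = (-18 + A)*(29 + A))
-Z(1/(-528 + Q(10))) = -1/(-528 + (-522 + 10² + 11*10)) = -1/(-528 + (-522 + 100 + 110)) = -1/(-528 - 312) = -1/(-840) = -1*(-1/840) = 1/840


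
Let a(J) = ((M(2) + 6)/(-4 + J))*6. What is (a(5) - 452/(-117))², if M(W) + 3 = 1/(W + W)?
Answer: 29888089/54756 ≈ 545.84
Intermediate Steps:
M(W) = -3 + 1/(2*W) (M(W) = -3 + 1/(W + W) = -3 + 1/(2*W))
a(J) = 39/(2*(-4 + J)) (a(J) = (((-3 + (½)/2) + 6)/(-4 + J))*6 = (((-3 + (½)*(½)) + 6)/(-4 + J))*6 = (((-3 + ¼) + 6)/(-4 + J))*6 = ((-11/4 + 6)/(-4 + J))*6 = (13/(4*(-4 + J)))*6 = 39/(2*(-4 + J)))
(a(5) - 452/(-117))² = (39/(2*(-4 + 5)) - 452/(-117))² = ((39/2)/1 - 452*(-1/117))² = ((39/2)*1 + 452/117)² = (39/2 + 452/117)² = (5467/234)² = 29888089/54756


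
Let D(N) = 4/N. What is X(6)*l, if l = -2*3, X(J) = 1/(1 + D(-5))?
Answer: -30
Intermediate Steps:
X(J) = 5 (X(J) = 1/(1 + 4/(-5)) = 1/(1 + 4*(-⅕)) = 1/(1 - ⅘) = 1/(⅕) = 5)
l = -6
X(6)*l = 5*(-6) = -30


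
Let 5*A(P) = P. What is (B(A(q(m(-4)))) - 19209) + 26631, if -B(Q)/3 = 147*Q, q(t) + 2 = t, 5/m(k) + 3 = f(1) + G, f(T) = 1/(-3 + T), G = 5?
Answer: 36522/5 ≈ 7304.4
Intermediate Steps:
m(k) = 10/3 (m(k) = 5/(-3 + (1/(-3 + 1) + 5)) = 5/(-3 + (1/(-2) + 5)) = 5/(-3 + (-½ + 5)) = 5/(-3 + 9/2) = 5/(3/2) = 5*(⅔) = 10/3)
q(t) = -2 + t
A(P) = P/5
B(Q) = -441*Q
(B(A(q(m(-4)))) - 19209) + 26631 = (-441*(-2 + 10/3)/5 - 19209) + 26631 = (-441*4/(5*3) - 19209) + 26631 = (-441*4/15 - 19209) + 26631 = (-588/5 - 19209) + 26631 = -96633/5 + 26631 = 36522/5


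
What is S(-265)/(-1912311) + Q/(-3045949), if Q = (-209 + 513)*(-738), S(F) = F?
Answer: 429837973957/5824801778139 ≈ 0.073794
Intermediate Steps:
Q = -224352 (Q = 304*(-738) = -224352)
S(-265)/(-1912311) + Q/(-3045949) = -265/(-1912311) - 224352/(-3045949) = -265*(-1/1912311) - 224352*(-1/3045949) = 265/1912311 + 224352/3045949 = 429837973957/5824801778139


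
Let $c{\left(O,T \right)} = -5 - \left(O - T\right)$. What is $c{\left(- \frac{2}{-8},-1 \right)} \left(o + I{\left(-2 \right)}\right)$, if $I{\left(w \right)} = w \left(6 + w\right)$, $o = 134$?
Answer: $- \frac{1575}{2} \approx -787.5$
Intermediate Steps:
$c{\left(O,T \right)} = -5 + T - O$ ($c{\left(O,T \right)} = -5 - \left(O - T\right) = -5 + T - O$)
$c{\left(- \frac{2}{-8},-1 \right)} \left(o + I{\left(-2 \right)}\right) = \left(-5 - 1 - - \frac{2}{-8}\right) \left(134 - 2 \left(6 - 2\right)\right) = \left(-5 - 1 - \left(-2\right) \left(- \frac{1}{8}\right)\right) \left(134 - 8\right) = \left(-5 - 1 - \frac{1}{4}\right) \left(134 - 8\right) = \left(-5 - 1 - \frac{1}{4}\right) 126 = \left(- \frac{25}{4}\right) 126 = - \frac{1575}{2}$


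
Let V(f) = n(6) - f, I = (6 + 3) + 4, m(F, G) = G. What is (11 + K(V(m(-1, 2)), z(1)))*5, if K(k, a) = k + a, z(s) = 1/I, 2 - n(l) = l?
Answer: 330/13 ≈ 25.385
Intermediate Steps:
I = 13 (I = 9 + 4 = 13)
n(l) = 2 - l
V(f) = -4 - f (V(f) = (2 - 1*6) - f = (2 - 6) - f = -4 - f)
z(s) = 1/13
K(k, a) = a + k
(11 + K(V(m(-1, 2)), z(1)))*5 = (11 + (1/13 + (-4 - 1*2)))*5 = (11 + (1/13 + (-4 - 2)))*5 = (11 + (1/13 - 6))*5 = (11 - 77/13)*5 = (66/13)*5 = 330/13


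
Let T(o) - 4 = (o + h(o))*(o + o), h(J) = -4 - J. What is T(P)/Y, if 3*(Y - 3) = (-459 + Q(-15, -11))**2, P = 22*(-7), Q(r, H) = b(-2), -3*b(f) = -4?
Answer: 16686/942605 ≈ 0.017702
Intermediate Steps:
b(f) = 4/3 (b(f) = -1/3*(-4) = 4/3)
Q(r, H) = 4/3
P = -154
T(o) = 4 - 8*o (T(o) = 4 + (o + (-4 - o))*(o + o) = 4 - 8*o)
Y = 1885210/27 (Y = 3 + (-459 + 4/3)**2/3 = 3 + (-1373/3)**2/3 = 3 + (1/3)*(1885129/9) = 3 + 1885129/27 = 1885210/27 ≈ 69823.)
T(P)/Y = (4 - 8*(-154))/(1885210/27) = (4 + 1232)*(27/1885210) = 1236*(27/1885210) = 16686/942605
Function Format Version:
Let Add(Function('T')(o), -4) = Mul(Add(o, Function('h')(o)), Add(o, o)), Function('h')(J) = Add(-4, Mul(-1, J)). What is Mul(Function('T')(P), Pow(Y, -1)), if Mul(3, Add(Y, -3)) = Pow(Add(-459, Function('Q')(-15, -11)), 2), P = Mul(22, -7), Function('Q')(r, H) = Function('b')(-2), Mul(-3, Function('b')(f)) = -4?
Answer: Rational(16686, 942605) ≈ 0.017702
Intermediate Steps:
Function('b')(f) = Rational(4, 3) (Function('b')(f) = Mul(Rational(-1, 3), -4) = Rational(4, 3))
Function('Q')(r, H) = Rational(4, 3)
P = -154
Function('T')(o) = Add(4, Mul(-8, o)) (Function('T')(o) = Add(4, Mul(Add(o, Add(-4, Mul(-1, o))), Add(o, o))) = Add(4, Mul(-4, Mul(2, o))) = Add(4, Mul(-8, o)))
Y = Rational(1885210, 27) (Y = Add(3, Mul(Rational(1, 3), Pow(Add(-459, Rational(4, 3)), 2))) = Add(3, Mul(Rational(1, 3), Pow(Rational(-1373, 3), 2))) = Add(3, Mul(Rational(1, 3), Rational(1885129, 9))) = Add(3, Rational(1885129, 27)) = Rational(1885210, 27) ≈ 69823.)
Mul(Function('T')(P), Pow(Y, -1)) = Mul(Add(4, Mul(-8, -154)), Pow(Rational(1885210, 27), -1)) = Mul(Add(4, 1232), Rational(27, 1885210)) = Mul(1236, Rational(27, 1885210)) = Rational(16686, 942605)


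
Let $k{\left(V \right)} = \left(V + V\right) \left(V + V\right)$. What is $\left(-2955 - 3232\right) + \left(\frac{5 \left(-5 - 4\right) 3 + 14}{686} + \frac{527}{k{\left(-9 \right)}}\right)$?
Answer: $- \frac{687412525}{111132} \approx -6185.5$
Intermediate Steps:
$k{\left(V \right)} = 4 V^{2}$ ($k{\left(V \right)} = 2 V 2 V = 4 V^{2}$)
$\left(-2955 - 3232\right) + \left(\frac{5 \left(-5 - 4\right) 3 + 14}{686} + \frac{527}{k{\left(-9 \right)}}\right) = \left(-2955 - 3232\right) + \left(\frac{5 \left(-5 - 4\right) 3 + 14}{686} + \frac{527}{4 \left(-9\right)^{2}}\right) = -6187 + \left(\left(5 \left(-9\right) 3 + 14\right) \frac{1}{686} + \frac{527}{4 \cdot 81}\right) = -6187 + \left(\left(\left(-45\right) 3 + 14\right) \frac{1}{686} + \frac{527}{324}\right) = -6187 + \left(\left(-135 + 14\right) \frac{1}{686} + 527 \cdot \frac{1}{324}\right) = -6187 + \left(\left(-121\right) \frac{1}{686} + \frac{527}{324}\right) = -6187 + \left(- \frac{121}{686} + \frac{527}{324}\right) = -6187 + \frac{161159}{111132} = - \frac{687412525}{111132}$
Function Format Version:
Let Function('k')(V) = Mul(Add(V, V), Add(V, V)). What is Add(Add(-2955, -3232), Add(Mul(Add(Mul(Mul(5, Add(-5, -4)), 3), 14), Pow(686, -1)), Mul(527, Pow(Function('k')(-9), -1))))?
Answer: Rational(-687412525, 111132) ≈ -6185.5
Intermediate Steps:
Function('k')(V) = Mul(4, Pow(V, 2)) (Function('k')(V) = Mul(Mul(2, V), Mul(2, V)) = Mul(4, Pow(V, 2)))
Add(Add(-2955, -3232), Add(Mul(Add(Mul(Mul(5, Add(-5, -4)), 3), 14), Pow(686, -1)), Mul(527, Pow(Function('k')(-9), -1)))) = Add(Add(-2955, -3232), Add(Mul(Add(Mul(Mul(5, Add(-5, -4)), 3), 14), Pow(686, -1)), Mul(527, Pow(Mul(4, Pow(-9, 2)), -1)))) = Add(-6187, Add(Mul(Add(Mul(Mul(5, -9), 3), 14), Rational(1, 686)), Mul(527, Pow(Mul(4, 81), -1)))) = Add(-6187, Add(Mul(Add(Mul(-45, 3), 14), Rational(1, 686)), Mul(527, Pow(324, -1)))) = Add(-6187, Add(Mul(Add(-135, 14), Rational(1, 686)), Mul(527, Rational(1, 324)))) = Add(-6187, Add(Mul(-121, Rational(1, 686)), Rational(527, 324))) = Add(-6187, Add(Rational(-121, 686), Rational(527, 324))) = Add(-6187, Rational(161159, 111132)) = Rational(-687412525, 111132)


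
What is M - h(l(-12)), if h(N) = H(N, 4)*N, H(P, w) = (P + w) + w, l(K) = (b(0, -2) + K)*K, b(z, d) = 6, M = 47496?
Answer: 41736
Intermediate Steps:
l(K) = K*(6 + K) (l(K) = (6 + K)*K = K*(6 + K))
H(P, w) = P + 2*w
h(N) = N*(8 + N) (h(N) = (N + 2*4)*N = (N + 8)*N = (8 + N)*N = N*(8 + N))
M - h(l(-12)) = 47496 - (-12*(6 - 12))*(8 - 12*(6 - 12)) = 47496 - (-12*(-6))*(8 - 12*(-6)) = 47496 - 72*(8 + 72) = 47496 - 72*80 = 47496 - 1*5760 = 47496 - 5760 = 41736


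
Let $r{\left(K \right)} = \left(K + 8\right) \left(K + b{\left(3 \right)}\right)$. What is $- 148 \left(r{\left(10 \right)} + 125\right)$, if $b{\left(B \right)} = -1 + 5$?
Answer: $-55796$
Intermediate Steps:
$b{\left(B \right)} = 4$
$r{\left(K \right)} = \left(4 + K\right) \left(8 + K\right)$ ($r{\left(K \right)} = \left(K + 8\right) \left(K + 4\right) = \left(8 + K\right) \left(4 + K\right) = \left(4 + K\right) \left(8 + K\right)$)
$- 148 \left(r{\left(10 \right)} + 125\right) = - 148 \left(\left(32 + 10^{2} + 12 \cdot 10\right) + 125\right) = - 148 \left(\left(32 + 100 + 120\right) + 125\right) = - 148 \left(252 + 125\right) = \left(-148\right) 377 = -55796$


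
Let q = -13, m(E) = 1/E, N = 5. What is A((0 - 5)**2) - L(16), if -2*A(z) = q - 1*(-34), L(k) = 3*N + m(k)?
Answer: -409/16 ≈ -25.563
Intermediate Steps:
m(E) = 1/E
L(k) = 15 + 1/k (L(k) = 3*5 + 1/k = 15 + 1/k)
A(z) = -21/2 (A(z) = -(-13 - 1*(-34))/2 = -(-13 + 34)/2 = -1/2*21 = -21/2)
A((0 - 5)**2) - L(16) = -21/2 - (15 + 1/16) = -21/2 - 1*241/16 = -21/2 - 241/16 = -409/16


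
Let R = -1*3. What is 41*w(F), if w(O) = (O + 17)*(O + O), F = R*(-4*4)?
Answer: 255840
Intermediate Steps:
R = -3
F = 48 (F = -(-12)*4 = -3*(-16) = 48)
w(O) = 2*O*(17 + O) (w(O) = (17 + O)*(2*O) = 2*O*(17 + O))
41*w(F) = 41*(2*48*(17 + 48)) = 41*(2*48*65) = 41*6240 = 255840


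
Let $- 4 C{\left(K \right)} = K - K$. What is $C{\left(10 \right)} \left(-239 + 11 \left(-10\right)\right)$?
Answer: $0$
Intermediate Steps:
$C{\left(K \right)} = 0$ ($C{\left(K \right)} = - \frac{K - K}{4} = \left(- \frac{1}{4}\right) 0 = 0$)
$C{\left(10 \right)} \left(-239 + 11 \left(-10\right)\right) = 0 \left(-239 + 11 \left(-10\right)\right) = 0 \left(-239 - 110\right) = 0 \left(-349\right) = 0$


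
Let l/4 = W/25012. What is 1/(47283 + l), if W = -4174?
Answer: 6253/295656425 ≈ 2.1150e-5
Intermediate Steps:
l = -4174/6253 (l = 4*(-4174/25012) = 4*(-4174*1/25012) = 4*(-2087/12506) = -4174/6253 ≈ -0.66752)
1/(47283 + l) = 1/(47283 - 4174/6253) = 1/(295656425/6253) = 6253/295656425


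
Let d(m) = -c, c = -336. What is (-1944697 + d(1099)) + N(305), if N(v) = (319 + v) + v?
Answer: -1943432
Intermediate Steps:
N(v) = 319 + 2*v
d(m) = 336 (d(m) = -1*(-336) = 336)
(-1944697 + d(1099)) + N(305) = (-1944697 + 336) + (319 + 2*305) = -1944361 + (319 + 610) = -1944361 + 929 = -1943432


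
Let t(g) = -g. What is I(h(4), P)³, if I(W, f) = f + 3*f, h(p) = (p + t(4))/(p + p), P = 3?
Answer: 1728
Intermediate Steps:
h(p) = (-4 + p)/(2*p) (h(p) = (p - 1*4)/(p + p) = (p - 4)/((2*p)) = (-4 + p)*(1/(2*p)) = (-4 + p)/(2*p))
I(W, f) = 4*f
I(h(4), P)³ = (4*3)³ = 12³ = 1728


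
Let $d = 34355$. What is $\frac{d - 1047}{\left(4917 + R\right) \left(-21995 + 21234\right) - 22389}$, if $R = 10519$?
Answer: $- \frac{33308}{11769185} \approx -0.0028301$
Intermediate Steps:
$\frac{d - 1047}{\left(4917 + R\right) \left(-21995 + 21234\right) - 22389} = \frac{34355 - 1047}{\left(4917 + 10519\right) \left(-21995 + 21234\right) - 22389} = \frac{33308}{15436 \left(-761\right) - 22389} = \frac{33308}{-11746796 - 22389} = \frac{33308}{-11769185} = 33308 \left(- \frac{1}{11769185}\right) = - \frac{33308}{11769185}$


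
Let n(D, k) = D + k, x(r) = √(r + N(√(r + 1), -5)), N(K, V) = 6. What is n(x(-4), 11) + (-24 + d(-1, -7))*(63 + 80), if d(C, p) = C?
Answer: -3564 + √2 ≈ -3562.6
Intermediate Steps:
x(r) = √(6 + r) (x(r) = √(r + 6) = √(6 + r))
n(x(-4), 11) + (-24 + d(-1, -7))*(63 + 80) = (√(6 - 4) + 11) + (-24 - 1)*(63 + 80) = (√2 + 11) - 25*143 = (11 + √2) - 3575 = -3564 + √2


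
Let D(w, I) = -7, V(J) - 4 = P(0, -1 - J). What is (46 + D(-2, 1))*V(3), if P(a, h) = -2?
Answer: 78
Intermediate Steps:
V(J) = 2 (V(J) = 4 - 2 = 2)
(46 + D(-2, 1))*V(3) = (46 - 7)*2 = 39*2 = 78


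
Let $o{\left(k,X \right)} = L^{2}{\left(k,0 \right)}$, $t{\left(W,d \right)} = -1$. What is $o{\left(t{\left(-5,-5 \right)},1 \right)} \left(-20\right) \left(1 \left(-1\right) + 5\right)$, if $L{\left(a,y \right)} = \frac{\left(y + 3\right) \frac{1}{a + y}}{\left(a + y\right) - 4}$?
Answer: $- \frac{144}{5} \approx -28.8$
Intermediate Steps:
$L{\left(a,y \right)} = \frac{3 + y}{\left(a + y\right) \left(-4 + a + y\right)}$ ($L{\left(a,y \right)} = \frac{\left(3 + y\right) \frac{1}{a + y}}{-4 + a + y} = \frac{\frac{1}{a + y} \left(3 + y\right)}{-4 + a + y} = \frac{3 + y}{\left(a + y\right) \left(-4 + a + y\right)}$)
$o{\left(k,X \right)} = \frac{9}{\left(k^{2} - 4 k\right)^{2}}$ ($o{\left(k,X \right)} = \left(\frac{3 + 0}{k^{2} + 0^{2} - 4 k - 0 + 2 k 0}\right)^{2} = \left(\frac{1}{k^{2} + 0 - 4 k + 0 + 0} \cdot 3\right)^{2} = \left(\frac{1}{k^{2} - 4 k} 3\right)^{2} = \left(\frac{3}{k^{2} - 4 k}\right)^{2} = \frac{9}{\left(k^{2} - 4 k\right)^{2}}$)
$o{\left(t{\left(-5,-5 \right)},1 \right)} \left(-20\right) \left(1 \left(-1\right) + 5\right) = \frac{9}{1 \left(-4 - 1\right)^{2}} \left(-20\right) \left(1 \left(-1\right) + 5\right) = 9 \cdot 1 \cdot \frac{1}{25} \left(-20\right) \left(-1 + 5\right) = 9 \cdot 1 \cdot \frac{1}{25} \left(-20\right) 4 = \frac{9}{25} \left(-20\right) 4 = \left(- \frac{36}{5}\right) 4 = - \frac{144}{5}$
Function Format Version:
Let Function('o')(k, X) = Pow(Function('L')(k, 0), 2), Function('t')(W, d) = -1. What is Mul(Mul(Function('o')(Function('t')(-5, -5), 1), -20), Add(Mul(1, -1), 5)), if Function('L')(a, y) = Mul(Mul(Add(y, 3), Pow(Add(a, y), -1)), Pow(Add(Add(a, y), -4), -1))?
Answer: Rational(-144, 5) ≈ -28.800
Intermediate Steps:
Function('L')(a, y) = Mul(Pow(Add(a, y), -1), Pow(Add(-4, a, y), -1), Add(3, y)) (Function('L')(a, y) = Mul(Mul(Add(3, y), Pow(Add(a, y), -1)), Pow(Add(-4, a, y), -1)) = Mul(Mul(Pow(Add(a, y), -1), Add(3, y)), Pow(Add(-4, a, y), -1)) = Mul(Pow(Add(a, y), -1), Pow(Add(-4, a, y), -1), Add(3, y)))
Function('o')(k, X) = Mul(9, Pow(Add(Pow(k, 2), Mul(-4, k)), -2)) (Function('o')(k, X) = Pow(Mul(Pow(Add(Pow(k, 2), Pow(0, 2), Mul(-4, k), Mul(-4, 0), Mul(2, k, 0)), -1), Add(3, 0)), 2) = Pow(Mul(Pow(Add(Pow(k, 2), 0, Mul(-4, k), 0, 0), -1), 3), 2) = Pow(Mul(Pow(Add(Pow(k, 2), Mul(-4, k)), -1), 3), 2) = Pow(Mul(3, Pow(Add(Pow(k, 2), Mul(-4, k)), -1)), 2) = Mul(9, Pow(Add(Pow(k, 2), Mul(-4, k)), -2)))
Mul(Mul(Function('o')(Function('t')(-5, -5), 1), -20), Add(Mul(1, -1), 5)) = Mul(Mul(Mul(9, Pow(-1, -2), Pow(Add(-4, -1), -2)), -20), Add(Mul(1, -1), 5)) = Mul(Mul(Mul(9, 1, Pow(-5, -2)), -20), Add(-1, 5)) = Mul(Mul(Mul(9, 1, Rational(1, 25)), -20), 4) = Mul(Mul(Rational(9, 25), -20), 4) = Mul(Rational(-36, 5), 4) = Rational(-144, 5)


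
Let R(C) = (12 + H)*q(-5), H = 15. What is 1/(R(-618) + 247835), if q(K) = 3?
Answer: 1/247916 ≈ 4.0336e-6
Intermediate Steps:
R(C) = 81 (R(C) = (12 + 15)*3 = 27*3 = 81)
1/(R(-618) + 247835) = 1/(81 + 247835) = 1/247916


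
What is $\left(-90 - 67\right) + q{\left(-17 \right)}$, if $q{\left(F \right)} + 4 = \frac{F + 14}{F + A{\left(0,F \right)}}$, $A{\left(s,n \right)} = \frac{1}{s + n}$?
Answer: $- \frac{46639}{290} \approx -160.82$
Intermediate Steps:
$A{\left(s,n \right)} = \frac{1}{n + s}$
$q{\left(F \right)} = -4 + \frac{14 + F}{F + \frac{1}{F}}$ ($q{\left(F \right)} = -4 + \frac{F + 14}{F + \frac{1}{F + 0}} = -4 + \frac{14 + F}{F + \frac{1}{F}}$)
$\left(-90 - 67\right) + q{\left(-17 \right)} = \left(-90 - 67\right) + \frac{-4 - - 17 \left(-14 + 3 \left(-17\right)\right)}{1 + \left(-17\right)^{2}} = -157 + \frac{-4 - - 17 \left(-14 - 51\right)}{1 + 289} = -157 + \frac{-4 - \left(-17\right) \left(-65\right)}{290} = -157 + \frac{-4 - 1105}{290} = -157 + \frac{1}{290} \left(-1109\right) = -157 - \frac{1109}{290} = - \frac{46639}{290}$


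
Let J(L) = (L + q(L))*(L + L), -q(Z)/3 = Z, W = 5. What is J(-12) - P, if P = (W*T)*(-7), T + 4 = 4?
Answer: -576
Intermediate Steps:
T = 0 (T = -4 + 4 = 0)
q(Z) = -3*Z
J(L) = -4*L² (J(L) = (L - 3*L)*(L + L) = (-2*L)*(2*L) = -4*L²)
P = 0 (P = (5*0)*(-7) = 0*(-7) = 0)
J(-12) - P = -4*(-12)² - 1*0 = -4*144 + 0 = -576 + 0 = -576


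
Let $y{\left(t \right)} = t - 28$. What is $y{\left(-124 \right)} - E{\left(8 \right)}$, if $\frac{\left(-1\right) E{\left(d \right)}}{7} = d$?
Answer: $-96$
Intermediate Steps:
$y{\left(t \right)} = -28 + t$ ($y{\left(t \right)} = t - 28 = -28 + t$)
$E{\left(d \right)} = - 7 d$
$y{\left(-124 \right)} - E{\left(8 \right)} = \left(-28 - 124\right) - \left(-7\right) 8 = -152 - -56 = -152 + 56 = -96$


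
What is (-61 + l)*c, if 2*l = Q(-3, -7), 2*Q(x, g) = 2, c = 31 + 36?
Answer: -8107/2 ≈ -4053.5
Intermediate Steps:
c = 67
Q(x, g) = 1 (Q(x, g) = (1/2)*2 = 1)
l = 1/2 (l = (1/2)*1 = 1/2 ≈ 0.50000)
(-61 + l)*c = (-61 + 1/2)*67 = -121/2*67 = -8107/2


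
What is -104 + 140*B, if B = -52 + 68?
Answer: 2136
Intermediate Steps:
B = 16
-104 + 140*B = -104 + 140*16 = -104 + 2240 = 2136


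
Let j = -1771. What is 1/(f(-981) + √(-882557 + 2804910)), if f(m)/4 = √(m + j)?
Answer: 1/(√1922353 + 32*I*√43) ≈ 0.0007051 - 0.00010671*I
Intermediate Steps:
f(m) = 4*√(-1771 + m) (f(m) = 4*√(m - 1771) = 4*√(-1771 + m))
1/(f(-981) + √(-882557 + 2804910)) = 1/(4*√(-1771 - 981) + √(-882557 + 2804910)) = 1/(4*√(-2752) + √1922353) = 1/(4*(8*I*√43) + √1922353) = 1/(32*I*√43 + √1922353) = 1/(√1922353 + 32*I*√43)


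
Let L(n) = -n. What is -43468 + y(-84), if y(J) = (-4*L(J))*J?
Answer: -15244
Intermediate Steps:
y(J) = 4*J**2 (y(J) = (-(-4)*J)*J = (4*J)*J = 4*J**2)
-43468 + y(-84) = -43468 + 4*(-84)**2 = -43468 + 4*7056 = -43468 + 28224 = -15244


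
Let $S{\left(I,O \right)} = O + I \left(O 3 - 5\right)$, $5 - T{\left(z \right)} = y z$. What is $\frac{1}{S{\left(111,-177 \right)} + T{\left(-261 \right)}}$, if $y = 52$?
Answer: $- \frac{1}{46096} \approx -2.1694 \cdot 10^{-5}$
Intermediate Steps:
$T{\left(z \right)} = 5 - 52 z$
$S{\left(I,O \right)} = O + I \left(-5 + 3 O\right)$ ($S{\left(I,O \right)} = O + I \left(3 O - 5\right) = O + I \left(-5 + 3 O\right)$)
$\frac{1}{S{\left(111,-177 \right)} + T{\left(-261 \right)}} = \frac{1}{\left(-177 - 555 + 3 \cdot 111 \left(-177\right)\right) + \left(5 - -13572\right)} = \frac{1}{\left(-177 - 555 - 58941\right) + \left(5 + 13572\right)} = \frac{1}{-59673 + 13577} = \frac{1}{-46096} = - \frac{1}{46096}$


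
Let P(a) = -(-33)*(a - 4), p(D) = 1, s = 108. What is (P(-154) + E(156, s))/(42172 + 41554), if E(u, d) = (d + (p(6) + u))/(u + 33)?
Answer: -985181/15824214 ≈ -0.062258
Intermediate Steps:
E(u, d) = (1 + d + u)/(33 + u) (E(u, d) = (d + (1 + u))/(u + 33) = (1 + d + u)/(33 + u))
P(a) = -132 + 33*a (P(a) = -(-33)*(-4 + a) = -33*(4 - a) = -132 + 33*a)
(P(-154) + E(156, s))/(42172 + 41554) = ((-132 + 33*(-154)) + (1 + 108 + 156)/(33 + 156))/(42172 + 41554) = ((-132 - 5082) + 265/189)/83726 = (-5214 + (1/189)*265)*(1/83726) = (-5214 + 265/189)*(1/83726) = -985181/189*1/83726 = -985181/15824214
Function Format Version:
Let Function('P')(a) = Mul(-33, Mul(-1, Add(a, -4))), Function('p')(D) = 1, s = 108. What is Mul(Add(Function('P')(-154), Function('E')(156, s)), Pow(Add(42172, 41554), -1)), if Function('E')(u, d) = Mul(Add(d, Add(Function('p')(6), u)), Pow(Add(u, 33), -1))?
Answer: Rational(-985181, 15824214) ≈ -0.062258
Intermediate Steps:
Function('E')(u, d) = Mul(Pow(Add(33, u), -1), Add(1, d, u)) (Function('E')(u, d) = Mul(Add(d, Add(1, u)), Pow(Add(u, 33), -1)) = Mul(Add(1, d, u), Pow(Add(33, u), -1)) = Mul(Pow(Add(33, u), -1), Add(1, d, u)))
Function('P')(a) = Add(-132, Mul(33, a)) (Function('P')(a) = Mul(-33, Mul(-1, Add(-4, a))) = Mul(-33, Add(4, Mul(-1, a))) = Add(-132, Mul(33, a)))
Mul(Add(Function('P')(-154), Function('E')(156, s)), Pow(Add(42172, 41554), -1)) = Mul(Add(Add(-132, Mul(33, -154)), Mul(Pow(Add(33, 156), -1), Add(1, 108, 156))), Pow(Add(42172, 41554), -1)) = Mul(Add(Add(-132, -5082), Mul(Pow(189, -1), 265)), Pow(83726, -1)) = Mul(Add(-5214, Mul(Rational(1, 189), 265)), Rational(1, 83726)) = Mul(Add(-5214, Rational(265, 189)), Rational(1, 83726)) = Mul(Rational(-985181, 189), Rational(1, 83726)) = Rational(-985181, 15824214)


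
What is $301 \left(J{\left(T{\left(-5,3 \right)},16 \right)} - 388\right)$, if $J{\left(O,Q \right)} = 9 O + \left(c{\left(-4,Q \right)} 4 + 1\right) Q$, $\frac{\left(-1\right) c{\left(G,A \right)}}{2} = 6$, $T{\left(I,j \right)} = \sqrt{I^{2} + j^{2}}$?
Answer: $-343140 + 2709 \sqrt{34} \approx -3.2734 \cdot 10^{5}$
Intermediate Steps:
$c{\left(G,A \right)} = -12$ ($c{\left(G,A \right)} = \left(-2\right) 6 = -12$)
$J{\left(O,Q \right)} = - 47 Q + 9 O$ ($J{\left(O,Q \right)} = 9 O + \left(\left(-12\right) 4 + 1\right) Q = 9 O + \left(-48 + 1\right) Q = 9 O - 47 Q = - 47 Q + 9 O$)
$301 \left(J{\left(T{\left(-5,3 \right)},16 \right)} - 388\right) = 301 \left(\left(\left(-47\right) 16 + 9 \sqrt{\left(-5\right)^{2} + 3^{2}}\right) - 388\right) = 301 \left(\left(-752 + 9 \sqrt{25 + 9}\right) - 388\right) = 301 \left(\left(-752 + 9 \sqrt{34}\right) - 388\right) = 301 \left(-1140 + 9 \sqrt{34}\right) = -343140 + 2709 \sqrt{34}$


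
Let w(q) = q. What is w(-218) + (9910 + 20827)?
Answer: 30519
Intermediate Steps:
w(-218) + (9910 + 20827) = -218 + (9910 + 20827) = -218 + 30737 = 30519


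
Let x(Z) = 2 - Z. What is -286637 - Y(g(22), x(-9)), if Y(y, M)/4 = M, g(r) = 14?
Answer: -286681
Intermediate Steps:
Y(y, M) = 4*M
-286637 - Y(g(22), x(-9)) = -286637 - 4*(2 - 1*(-9)) = -286637 - 4*(2 + 9) = -286637 - 4*11 = -286637 - 1*44 = -286637 - 44 = -286681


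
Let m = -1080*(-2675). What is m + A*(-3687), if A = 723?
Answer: 223299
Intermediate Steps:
m = 2889000
m + A*(-3687) = 2889000 + 723*(-3687) = 2889000 - 2665701 = 223299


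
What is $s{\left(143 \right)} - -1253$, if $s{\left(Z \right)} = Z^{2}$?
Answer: $21702$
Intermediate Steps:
$s{\left(143 \right)} - -1253 = 143^{2} - -1253 = 20449 + 1253 = 21702$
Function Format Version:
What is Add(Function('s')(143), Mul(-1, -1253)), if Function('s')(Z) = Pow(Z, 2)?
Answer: 21702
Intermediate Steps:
Add(Function('s')(143), Mul(-1, -1253)) = Add(Pow(143, 2), Mul(-1, -1253)) = Add(20449, 1253) = 21702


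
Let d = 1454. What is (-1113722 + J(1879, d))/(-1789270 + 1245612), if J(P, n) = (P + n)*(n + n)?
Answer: -4289321/271829 ≈ -15.779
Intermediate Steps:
J(P, n) = 2*n*(P + n) (J(P, n) = (P + n)*(2*n) = 2*n*(P + n))
(-1113722 + J(1879, d))/(-1789270 + 1245612) = (-1113722 + 2*1454*(1879 + 1454))/(-1789270 + 1245612) = (-1113722 + 2*1454*3333)/(-543658) = (-1113722 + 9692364)*(-1/543658) = 8578642*(-1/543658) = -4289321/271829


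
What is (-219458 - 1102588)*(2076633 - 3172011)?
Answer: 1448140103388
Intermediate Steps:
(-219458 - 1102588)*(2076633 - 3172011) = -1322046*(-1095378) = 1448140103388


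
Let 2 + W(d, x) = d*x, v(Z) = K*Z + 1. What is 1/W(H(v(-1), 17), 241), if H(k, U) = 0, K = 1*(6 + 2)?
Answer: -½ ≈ -0.50000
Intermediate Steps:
K = 8 (K = 1*8 = 8)
v(Z) = 1 + 8*Z (v(Z) = 8*Z + 1 = 1 + 8*Z)
W(d, x) = -2 + d*x
1/W(H(v(-1), 17), 241) = 1/(-2 + 0*241) = 1/(-2 + 0) = 1/(-2) = -½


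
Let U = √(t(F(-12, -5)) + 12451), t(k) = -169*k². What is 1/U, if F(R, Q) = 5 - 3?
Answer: √471/2355 ≈ 0.0092155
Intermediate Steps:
F(R, Q) = 2
U = 5*√471 (U = √(-169*2² + 12451) = √(-169*4 + 12451) = √(-676 + 12451) = √11775 = 5*√471 ≈ 108.51)
1/U = 1/(5*√471) = √471/2355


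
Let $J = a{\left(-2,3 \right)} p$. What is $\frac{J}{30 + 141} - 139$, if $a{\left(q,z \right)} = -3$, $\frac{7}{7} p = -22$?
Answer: $- \frac{7901}{57} \approx -138.61$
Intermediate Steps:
$p = -22$
$J = 66$ ($J = \left(-3\right) \left(-22\right) = 66$)
$\frac{J}{30 + 141} - 139 = \frac{66}{30 + 141} - 139 = \frac{66}{171} - 139 = 66 \cdot \frac{1}{171} - 139 = \frac{22}{57} - 139 = - \frac{7901}{57}$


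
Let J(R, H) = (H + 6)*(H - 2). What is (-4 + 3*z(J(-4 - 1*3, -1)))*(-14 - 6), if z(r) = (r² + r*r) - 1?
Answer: -26860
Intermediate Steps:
J(R, H) = (-2 + H)*(6 + H) (J(R, H) = (6 + H)*(-2 + H) = (-2 + H)*(6 + H))
z(r) = -1 + 2*r² (z(r) = (r² + r²) - 1 = 2*r² - 1 = -1 + 2*r²)
(-4 + 3*z(J(-4 - 1*3, -1)))*(-14 - 6) = (-4 + 3*(-1 + 2*(-12 + (-1)² + 4*(-1))²))*(-14 - 6) = (-4 + 3*(-1 + 2*(-12 + 1 - 4)²))*(-20) = (-4 + 3*(-1 + 2*(-15)²))*(-20) = (-4 + 3*(-1 + 2*225))*(-20) = (-4 + 3*(-1 + 450))*(-20) = (-4 + 3*449)*(-20) = (-4 + 1347)*(-20) = 1343*(-20) = -26860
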